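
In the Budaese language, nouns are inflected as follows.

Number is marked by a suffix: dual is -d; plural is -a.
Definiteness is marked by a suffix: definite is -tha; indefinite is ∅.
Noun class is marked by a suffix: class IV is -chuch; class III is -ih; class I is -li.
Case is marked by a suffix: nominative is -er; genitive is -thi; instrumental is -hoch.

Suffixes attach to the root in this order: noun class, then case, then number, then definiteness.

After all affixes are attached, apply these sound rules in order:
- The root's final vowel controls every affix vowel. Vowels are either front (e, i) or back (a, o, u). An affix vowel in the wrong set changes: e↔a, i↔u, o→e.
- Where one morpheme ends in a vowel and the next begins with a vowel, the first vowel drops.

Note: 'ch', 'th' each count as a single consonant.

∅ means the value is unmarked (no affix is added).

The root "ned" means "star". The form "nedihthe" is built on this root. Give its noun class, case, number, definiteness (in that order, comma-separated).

class III, genitive, plural, indefinite

Segment: ned-ih-thi-a.
noun class: -ih → class III.
case: -thi → genitive.
number: -a → plural.
definiteness: ∅ → indefinite.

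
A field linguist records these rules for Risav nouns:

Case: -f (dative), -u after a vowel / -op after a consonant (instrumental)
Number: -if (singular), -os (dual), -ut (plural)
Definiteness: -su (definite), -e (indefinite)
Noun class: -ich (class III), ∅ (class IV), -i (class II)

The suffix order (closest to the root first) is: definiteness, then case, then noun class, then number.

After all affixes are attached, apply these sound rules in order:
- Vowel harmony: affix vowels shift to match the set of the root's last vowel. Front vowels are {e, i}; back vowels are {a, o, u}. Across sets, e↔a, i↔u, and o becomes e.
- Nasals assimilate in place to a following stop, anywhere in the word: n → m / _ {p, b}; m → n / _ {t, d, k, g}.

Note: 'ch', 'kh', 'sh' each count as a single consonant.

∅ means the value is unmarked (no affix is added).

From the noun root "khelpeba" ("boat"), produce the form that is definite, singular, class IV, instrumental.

khelpebasuuuf

Attach definiteness definite -su → khelpebasu.
Attach case instrumental -u (after vowel 'u') → khelpebasuu.
noun class = class IV: zero marking, form stays khelpebasuu.
Attach number singular -if → khelpebasuuif.
Apply vowel harmony: khelpebasuuif → khelpebasuuuf.
Nasal assimilation: no change.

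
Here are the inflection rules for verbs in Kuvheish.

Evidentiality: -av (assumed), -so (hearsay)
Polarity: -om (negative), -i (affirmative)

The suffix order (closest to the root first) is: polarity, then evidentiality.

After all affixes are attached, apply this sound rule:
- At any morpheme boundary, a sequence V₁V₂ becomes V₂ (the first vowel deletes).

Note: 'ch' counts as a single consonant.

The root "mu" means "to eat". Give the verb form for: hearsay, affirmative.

Attach polarity affirmative -i → mui.
Attach evidentiality hearsay -so → muiso.
Apply vowel deletion: muiso → miso.

miso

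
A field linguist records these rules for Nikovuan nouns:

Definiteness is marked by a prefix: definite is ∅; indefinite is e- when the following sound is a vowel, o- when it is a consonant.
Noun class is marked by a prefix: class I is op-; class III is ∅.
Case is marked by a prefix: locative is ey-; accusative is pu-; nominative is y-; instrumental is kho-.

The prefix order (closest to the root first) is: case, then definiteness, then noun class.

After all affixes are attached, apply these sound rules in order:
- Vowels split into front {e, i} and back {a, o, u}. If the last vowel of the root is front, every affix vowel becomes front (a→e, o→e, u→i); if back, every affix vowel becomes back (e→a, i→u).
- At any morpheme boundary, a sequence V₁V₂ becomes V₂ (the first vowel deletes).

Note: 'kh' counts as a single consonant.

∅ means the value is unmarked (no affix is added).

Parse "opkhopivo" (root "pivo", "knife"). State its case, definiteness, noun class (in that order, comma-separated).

instrumental, definite, class I

Segment: op-kho-pivo.
case: kho- → instrumental.
definiteness: ∅ → definite.
noun class: op- → class I.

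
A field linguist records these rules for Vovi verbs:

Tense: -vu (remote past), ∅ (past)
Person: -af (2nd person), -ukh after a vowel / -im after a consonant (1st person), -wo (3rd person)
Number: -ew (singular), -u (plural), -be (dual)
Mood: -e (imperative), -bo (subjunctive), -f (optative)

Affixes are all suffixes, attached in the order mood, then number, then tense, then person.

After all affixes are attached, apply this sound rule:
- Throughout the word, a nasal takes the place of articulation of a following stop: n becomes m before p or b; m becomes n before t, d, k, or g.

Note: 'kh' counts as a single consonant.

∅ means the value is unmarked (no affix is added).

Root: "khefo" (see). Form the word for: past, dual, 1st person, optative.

Attach mood optative -f → khefof.
Attach number dual -be → khefofbe.
tense = past: zero marking, form stays khefofbe.
Attach person 1st person -ukh (after vowel 'e') → khefofbeukh.
Nasal assimilation: no change.

khefofbeukh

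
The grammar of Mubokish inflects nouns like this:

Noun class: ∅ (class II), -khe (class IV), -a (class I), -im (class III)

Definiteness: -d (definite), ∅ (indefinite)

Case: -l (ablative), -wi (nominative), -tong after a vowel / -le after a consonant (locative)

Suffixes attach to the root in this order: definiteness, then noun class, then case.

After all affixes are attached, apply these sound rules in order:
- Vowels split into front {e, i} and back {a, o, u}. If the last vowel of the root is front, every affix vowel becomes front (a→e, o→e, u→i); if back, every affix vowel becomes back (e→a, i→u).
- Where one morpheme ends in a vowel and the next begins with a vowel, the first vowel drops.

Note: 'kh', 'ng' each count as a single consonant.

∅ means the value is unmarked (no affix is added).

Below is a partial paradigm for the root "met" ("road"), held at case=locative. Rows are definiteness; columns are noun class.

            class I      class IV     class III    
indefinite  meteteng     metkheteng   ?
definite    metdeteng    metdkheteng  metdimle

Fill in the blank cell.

definiteness = indefinite: zero marking, form stays met.
Attach noun class class III -im → metim.
Attach case locative -le (after consonant 'm') → metimle.
Vowel harmony: no change.
Vowel deletion: no change.

metimle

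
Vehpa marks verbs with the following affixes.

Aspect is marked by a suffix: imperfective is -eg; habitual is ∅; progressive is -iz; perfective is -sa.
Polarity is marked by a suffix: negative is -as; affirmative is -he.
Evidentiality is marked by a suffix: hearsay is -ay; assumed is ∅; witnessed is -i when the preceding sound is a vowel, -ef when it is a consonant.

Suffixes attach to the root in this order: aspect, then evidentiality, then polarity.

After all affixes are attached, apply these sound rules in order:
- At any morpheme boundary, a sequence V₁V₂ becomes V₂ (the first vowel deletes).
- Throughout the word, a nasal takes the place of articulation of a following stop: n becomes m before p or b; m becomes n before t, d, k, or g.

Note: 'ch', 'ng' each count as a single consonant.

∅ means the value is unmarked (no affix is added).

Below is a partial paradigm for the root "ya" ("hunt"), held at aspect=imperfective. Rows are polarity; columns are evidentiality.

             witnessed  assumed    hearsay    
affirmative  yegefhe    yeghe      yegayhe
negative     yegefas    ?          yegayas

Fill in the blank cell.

yegas

Attach aspect imperfective -eg → yaeg.
evidentiality = assumed: zero marking, form stays yaeg.
Attach polarity negative -as → yaegas.
Apply vowel deletion: yaegas → yegas.
Nasal assimilation: no change.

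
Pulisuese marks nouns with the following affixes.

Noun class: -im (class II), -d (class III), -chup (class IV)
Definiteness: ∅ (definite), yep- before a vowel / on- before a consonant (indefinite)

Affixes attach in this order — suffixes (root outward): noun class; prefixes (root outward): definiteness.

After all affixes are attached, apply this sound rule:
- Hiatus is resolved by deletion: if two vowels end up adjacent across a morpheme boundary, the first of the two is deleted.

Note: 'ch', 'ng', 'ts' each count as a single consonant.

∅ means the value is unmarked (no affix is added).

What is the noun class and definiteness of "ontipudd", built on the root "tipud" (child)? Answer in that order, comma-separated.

Segment: on-tipud-d.
noun class: -d → class III.
definiteness: yep/on- → indefinite.

class III, indefinite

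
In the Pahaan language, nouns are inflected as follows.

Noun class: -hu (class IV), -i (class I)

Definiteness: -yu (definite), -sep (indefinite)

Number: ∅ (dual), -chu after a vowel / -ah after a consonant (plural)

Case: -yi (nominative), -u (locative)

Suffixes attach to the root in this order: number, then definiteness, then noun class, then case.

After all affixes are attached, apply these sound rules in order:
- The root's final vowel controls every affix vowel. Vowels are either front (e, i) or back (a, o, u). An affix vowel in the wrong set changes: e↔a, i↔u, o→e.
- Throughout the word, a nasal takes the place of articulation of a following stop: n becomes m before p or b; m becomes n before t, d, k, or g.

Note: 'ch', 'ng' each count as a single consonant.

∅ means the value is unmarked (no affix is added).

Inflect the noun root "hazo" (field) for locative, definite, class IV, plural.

hazochuyuhuu

Attach number plural -chu (after vowel 'o') → hazochu.
Attach definiteness definite -yu → hazochuyu.
Attach noun class class IV -hu → hazochuyuhu.
Attach case locative -u → hazochuyuhuu.
Vowel harmony: no change.
Nasal assimilation: no change.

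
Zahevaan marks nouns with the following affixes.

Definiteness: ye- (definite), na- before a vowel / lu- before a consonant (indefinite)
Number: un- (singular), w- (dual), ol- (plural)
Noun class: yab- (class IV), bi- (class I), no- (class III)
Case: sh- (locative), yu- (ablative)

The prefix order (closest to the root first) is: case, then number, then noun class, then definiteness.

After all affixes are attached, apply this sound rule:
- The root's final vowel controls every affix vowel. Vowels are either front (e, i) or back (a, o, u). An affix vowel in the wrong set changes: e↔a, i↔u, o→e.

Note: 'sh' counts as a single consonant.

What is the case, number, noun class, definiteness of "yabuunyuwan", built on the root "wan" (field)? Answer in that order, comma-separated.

Segment: ye-bi-un-yu-wan.
case: yu- → ablative.
number: un- → singular.
noun class: bi- → class I.
definiteness: ye- → definite.

ablative, singular, class I, definite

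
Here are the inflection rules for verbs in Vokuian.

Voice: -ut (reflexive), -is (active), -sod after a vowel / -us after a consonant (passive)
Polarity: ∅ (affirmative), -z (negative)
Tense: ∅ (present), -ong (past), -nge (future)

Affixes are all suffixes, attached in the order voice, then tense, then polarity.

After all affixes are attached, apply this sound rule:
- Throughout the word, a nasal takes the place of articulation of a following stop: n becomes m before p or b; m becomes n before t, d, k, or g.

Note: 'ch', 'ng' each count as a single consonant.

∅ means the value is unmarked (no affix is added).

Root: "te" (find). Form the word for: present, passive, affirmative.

tesod

Attach voice passive -sod (after vowel 'e') → tesod.
tense = present: zero marking, form stays tesod.
polarity = affirmative: zero marking, form stays tesod.
Nasal assimilation: no change.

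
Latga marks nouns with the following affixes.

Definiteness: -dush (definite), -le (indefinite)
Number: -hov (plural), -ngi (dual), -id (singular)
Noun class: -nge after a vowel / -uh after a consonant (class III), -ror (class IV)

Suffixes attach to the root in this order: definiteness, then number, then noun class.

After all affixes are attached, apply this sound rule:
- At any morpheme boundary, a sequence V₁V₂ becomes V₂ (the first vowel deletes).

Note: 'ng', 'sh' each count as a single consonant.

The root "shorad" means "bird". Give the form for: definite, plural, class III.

Attach definiteness definite -dush → shoraddush.
Attach number plural -hov → shoraddushhov.
Attach noun class class III -uh (after consonant 'v') → shoraddushhovuh.
Vowel deletion: no change.

shoraddushhovuh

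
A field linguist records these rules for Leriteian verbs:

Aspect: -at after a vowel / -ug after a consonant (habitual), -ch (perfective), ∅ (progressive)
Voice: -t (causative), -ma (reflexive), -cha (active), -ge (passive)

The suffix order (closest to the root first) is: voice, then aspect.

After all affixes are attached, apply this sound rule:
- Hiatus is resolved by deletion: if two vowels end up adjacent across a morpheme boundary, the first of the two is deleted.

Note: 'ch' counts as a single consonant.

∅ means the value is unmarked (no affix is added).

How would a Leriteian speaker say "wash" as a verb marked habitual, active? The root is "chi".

chichat

Attach voice active -cha → chicha.
Attach aspect habitual -at (after vowel 'a') → chichaat.
Apply vowel deletion: chichaat → chichat.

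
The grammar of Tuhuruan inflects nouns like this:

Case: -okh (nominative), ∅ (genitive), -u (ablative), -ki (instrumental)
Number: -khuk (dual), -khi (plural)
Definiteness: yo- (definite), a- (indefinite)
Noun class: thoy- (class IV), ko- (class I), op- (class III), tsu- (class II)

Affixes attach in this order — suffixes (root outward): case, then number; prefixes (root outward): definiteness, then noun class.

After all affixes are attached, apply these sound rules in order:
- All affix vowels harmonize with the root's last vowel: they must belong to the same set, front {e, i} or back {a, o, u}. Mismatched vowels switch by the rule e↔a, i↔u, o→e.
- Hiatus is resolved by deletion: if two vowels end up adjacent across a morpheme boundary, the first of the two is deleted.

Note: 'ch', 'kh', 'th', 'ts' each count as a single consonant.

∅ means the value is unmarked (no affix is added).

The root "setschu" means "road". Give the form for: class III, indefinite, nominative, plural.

Attach case nominative -okh → setschuokh.
Attach definiteness indefinite a- → asetschuokh.
Attach noun class class III op- → opasetschuokh.
Attach number plural -khi → opasetschuokhkhi.
Apply vowel harmony: opasetschuokhkhi → opasetschuokhkhu.
Apply vowel deletion: opasetschuokhkhu → opasetschokhkhu.

opasetschokhkhu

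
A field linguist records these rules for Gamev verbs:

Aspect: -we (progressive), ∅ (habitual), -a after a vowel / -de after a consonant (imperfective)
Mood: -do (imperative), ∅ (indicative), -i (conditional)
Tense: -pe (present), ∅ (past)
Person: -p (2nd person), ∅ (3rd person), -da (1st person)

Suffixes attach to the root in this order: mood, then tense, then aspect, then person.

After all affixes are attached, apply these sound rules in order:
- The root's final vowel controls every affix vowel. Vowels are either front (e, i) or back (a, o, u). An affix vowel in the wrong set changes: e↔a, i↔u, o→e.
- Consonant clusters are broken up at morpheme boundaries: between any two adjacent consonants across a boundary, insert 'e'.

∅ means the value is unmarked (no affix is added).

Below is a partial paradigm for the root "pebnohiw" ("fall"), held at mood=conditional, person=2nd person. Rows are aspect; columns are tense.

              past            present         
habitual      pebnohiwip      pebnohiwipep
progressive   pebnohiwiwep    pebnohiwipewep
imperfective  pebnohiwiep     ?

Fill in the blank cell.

pebnohiwipeep

Attach mood conditional -i → pebnohiwi.
Attach tense present -pe → pebnohiwipe.
Attach aspect imperfective -a (after vowel 'e') → pebnohiwipea.
Attach person 2nd person -p → pebnohiwipeap.
Apply vowel harmony: pebnohiwipeap → pebnohiwipeep.
Epenthesis: no change.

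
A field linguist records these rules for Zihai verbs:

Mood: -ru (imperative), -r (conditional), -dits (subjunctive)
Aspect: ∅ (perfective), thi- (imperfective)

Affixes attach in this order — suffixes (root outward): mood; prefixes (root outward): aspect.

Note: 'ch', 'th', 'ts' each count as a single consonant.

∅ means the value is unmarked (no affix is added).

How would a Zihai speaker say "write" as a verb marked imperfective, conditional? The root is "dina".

Attach mood conditional -r → dinar.
Attach aspect imperfective thi- → thidinar.

thidinar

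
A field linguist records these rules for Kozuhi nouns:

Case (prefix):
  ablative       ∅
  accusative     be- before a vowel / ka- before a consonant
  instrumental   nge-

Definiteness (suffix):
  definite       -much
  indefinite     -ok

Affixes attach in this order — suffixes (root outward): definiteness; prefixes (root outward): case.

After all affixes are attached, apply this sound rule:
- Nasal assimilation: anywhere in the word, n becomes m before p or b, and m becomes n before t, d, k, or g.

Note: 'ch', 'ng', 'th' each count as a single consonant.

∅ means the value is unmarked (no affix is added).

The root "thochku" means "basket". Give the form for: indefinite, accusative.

kathochkuok

Attach definiteness indefinite -ok → thochkuok.
Attach case accusative ka- (before consonant 'th') → kathochkuok.
Nasal assimilation: no change.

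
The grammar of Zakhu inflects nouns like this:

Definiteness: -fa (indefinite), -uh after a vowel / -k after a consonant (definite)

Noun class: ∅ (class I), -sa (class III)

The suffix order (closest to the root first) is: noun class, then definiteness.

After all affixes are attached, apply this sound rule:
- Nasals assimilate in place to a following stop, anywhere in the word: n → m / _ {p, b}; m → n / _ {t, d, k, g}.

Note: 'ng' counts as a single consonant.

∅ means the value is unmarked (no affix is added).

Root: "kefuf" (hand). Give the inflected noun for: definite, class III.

Attach noun class class III -sa → kefufsa.
Attach definiteness definite -uh (after vowel 'a') → kefufsauh.
Nasal assimilation: no change.

kefufsauh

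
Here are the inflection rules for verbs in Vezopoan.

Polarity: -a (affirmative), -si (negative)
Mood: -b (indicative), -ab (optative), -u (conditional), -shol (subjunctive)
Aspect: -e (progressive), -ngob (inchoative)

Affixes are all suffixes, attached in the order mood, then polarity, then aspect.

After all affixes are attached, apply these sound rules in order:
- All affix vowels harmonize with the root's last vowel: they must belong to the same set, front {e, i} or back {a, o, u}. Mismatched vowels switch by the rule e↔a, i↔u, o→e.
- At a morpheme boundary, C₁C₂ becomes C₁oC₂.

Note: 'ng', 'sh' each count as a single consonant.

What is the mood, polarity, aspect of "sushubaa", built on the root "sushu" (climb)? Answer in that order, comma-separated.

indicative, affirmative, progressive

Segment: sushu-b-a-e.
mood: -b → indicative.
polarity: -a → affirmative.
aspect: -e → progressive.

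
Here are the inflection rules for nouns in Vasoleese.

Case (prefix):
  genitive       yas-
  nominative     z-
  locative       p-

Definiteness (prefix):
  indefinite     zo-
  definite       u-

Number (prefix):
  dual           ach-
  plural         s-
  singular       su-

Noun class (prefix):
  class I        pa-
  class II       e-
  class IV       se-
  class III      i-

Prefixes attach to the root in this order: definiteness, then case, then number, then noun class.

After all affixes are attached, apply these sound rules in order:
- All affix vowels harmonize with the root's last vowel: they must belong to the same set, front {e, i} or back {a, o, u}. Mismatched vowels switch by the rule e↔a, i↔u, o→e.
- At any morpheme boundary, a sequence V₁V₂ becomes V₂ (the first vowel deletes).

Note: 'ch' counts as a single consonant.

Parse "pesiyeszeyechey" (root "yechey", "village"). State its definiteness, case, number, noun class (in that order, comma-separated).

indefinite, genitive, singular, class I

Segment: pa-su-yas-zo-yechey.
definiteness: zo- → indefinite.
case: yas- → genitive.
number: su- → singular.
noun class: pa- → class I.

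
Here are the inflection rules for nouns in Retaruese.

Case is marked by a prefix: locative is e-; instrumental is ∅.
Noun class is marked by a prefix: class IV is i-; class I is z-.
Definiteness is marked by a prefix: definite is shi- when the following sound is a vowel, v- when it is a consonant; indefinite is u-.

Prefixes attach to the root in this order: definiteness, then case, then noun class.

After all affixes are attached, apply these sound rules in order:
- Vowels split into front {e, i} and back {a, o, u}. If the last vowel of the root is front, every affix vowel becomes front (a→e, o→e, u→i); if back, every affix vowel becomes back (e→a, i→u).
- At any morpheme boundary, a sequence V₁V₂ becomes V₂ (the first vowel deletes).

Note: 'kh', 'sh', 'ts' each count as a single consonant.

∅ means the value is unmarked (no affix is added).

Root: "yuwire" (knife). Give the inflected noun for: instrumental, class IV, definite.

ivyuwire

Attach definiteness definite v- (before consonant 'y') → vyuwire.
case = instrumental: zero marking, form stays vyuwire.
Attach noun class class IV i- → ivyuwire.
Vowel harmony: no change.
Vowel deletion: no change.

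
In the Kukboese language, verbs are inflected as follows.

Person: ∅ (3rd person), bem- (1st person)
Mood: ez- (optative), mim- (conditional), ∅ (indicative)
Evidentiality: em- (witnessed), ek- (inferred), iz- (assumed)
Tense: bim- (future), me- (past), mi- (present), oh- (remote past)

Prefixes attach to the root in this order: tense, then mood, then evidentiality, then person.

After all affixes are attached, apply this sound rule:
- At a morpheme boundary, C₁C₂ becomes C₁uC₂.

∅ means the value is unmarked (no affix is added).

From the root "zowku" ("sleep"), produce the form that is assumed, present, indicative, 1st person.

Attach tense present mi- → mizowku.
mood = indicative: zero marking, form stays mizowku.
Attach evidentiality assumed iz- → izmizowku.
Attach person 1st person bem- → bemizmizowku.
Apply epenthesis: bemizmizowku → bemizumizowku.

bemizumizowku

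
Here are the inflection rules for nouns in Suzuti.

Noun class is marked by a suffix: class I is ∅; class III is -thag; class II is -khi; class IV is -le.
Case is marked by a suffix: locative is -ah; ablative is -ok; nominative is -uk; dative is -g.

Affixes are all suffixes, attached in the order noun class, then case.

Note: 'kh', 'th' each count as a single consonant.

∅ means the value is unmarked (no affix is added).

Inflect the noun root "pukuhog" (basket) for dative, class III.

Attach noun class class III -thag → pukuhogthag.
Attach case dative -g → pukuhogthagg.

pukuhogthagg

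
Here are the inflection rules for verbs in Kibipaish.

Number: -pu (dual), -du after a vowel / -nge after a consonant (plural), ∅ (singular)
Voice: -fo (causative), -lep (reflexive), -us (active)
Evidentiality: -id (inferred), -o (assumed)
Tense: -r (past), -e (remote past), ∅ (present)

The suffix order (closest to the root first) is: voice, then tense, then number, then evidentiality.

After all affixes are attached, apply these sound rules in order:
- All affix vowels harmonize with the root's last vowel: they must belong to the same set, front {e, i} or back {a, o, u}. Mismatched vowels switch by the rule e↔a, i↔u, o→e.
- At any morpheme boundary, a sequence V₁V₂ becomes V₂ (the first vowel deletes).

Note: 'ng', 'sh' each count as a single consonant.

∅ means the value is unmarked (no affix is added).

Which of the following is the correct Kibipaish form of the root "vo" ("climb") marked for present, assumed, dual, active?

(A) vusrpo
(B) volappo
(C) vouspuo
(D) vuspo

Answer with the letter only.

Attach voice active -us → vous.
tense = present: zero marking, form stays vous.
Attach number dual -pu → vouspu.
Attach evidentiality assumed -o → vouspuo.
Vowel harmony: no change.
Apply vowel deletion: vouspuo → vuspo.
So the correct form is vuspo, option (D).
(B) volappo is wrong: it uses reflexive instead of active for voice.
(C) vouspuo is wrong: it fails to apply the sound rule(s).
(A) vusrpo is wrong: it uses past instead of present for tense.

D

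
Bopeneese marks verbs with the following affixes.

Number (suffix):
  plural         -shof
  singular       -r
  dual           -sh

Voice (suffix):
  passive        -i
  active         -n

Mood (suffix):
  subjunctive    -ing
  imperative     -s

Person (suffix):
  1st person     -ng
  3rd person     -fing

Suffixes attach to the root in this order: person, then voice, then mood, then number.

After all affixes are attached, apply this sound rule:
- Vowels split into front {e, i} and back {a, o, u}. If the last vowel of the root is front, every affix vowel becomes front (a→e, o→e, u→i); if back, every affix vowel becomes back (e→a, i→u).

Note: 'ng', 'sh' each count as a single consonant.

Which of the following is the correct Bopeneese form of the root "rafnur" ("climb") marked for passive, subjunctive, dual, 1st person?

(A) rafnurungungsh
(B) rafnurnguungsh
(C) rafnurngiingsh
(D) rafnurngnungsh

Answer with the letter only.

Attach person 1st person -ng → rafnurng.
Attach voice passive -i → rafnurngi.
Attach mood subjunctive -ing → rafnurngiing.
Attach number dual -sh → rafnurngiingsh.
Apply vowel harmony: rafnurngiingsh → rafnurnguungsh.
So the correct form is rafnurnguungsh, option (B).
(A) rafnurungungsh is wrong: it has the affixes in the wrong order.
(C) rafnurngiingsh is wrong: it fails to apply the sound rule(s).
(D) rafnurngnungsh is wrong: it uses active instead of passive for voice.

B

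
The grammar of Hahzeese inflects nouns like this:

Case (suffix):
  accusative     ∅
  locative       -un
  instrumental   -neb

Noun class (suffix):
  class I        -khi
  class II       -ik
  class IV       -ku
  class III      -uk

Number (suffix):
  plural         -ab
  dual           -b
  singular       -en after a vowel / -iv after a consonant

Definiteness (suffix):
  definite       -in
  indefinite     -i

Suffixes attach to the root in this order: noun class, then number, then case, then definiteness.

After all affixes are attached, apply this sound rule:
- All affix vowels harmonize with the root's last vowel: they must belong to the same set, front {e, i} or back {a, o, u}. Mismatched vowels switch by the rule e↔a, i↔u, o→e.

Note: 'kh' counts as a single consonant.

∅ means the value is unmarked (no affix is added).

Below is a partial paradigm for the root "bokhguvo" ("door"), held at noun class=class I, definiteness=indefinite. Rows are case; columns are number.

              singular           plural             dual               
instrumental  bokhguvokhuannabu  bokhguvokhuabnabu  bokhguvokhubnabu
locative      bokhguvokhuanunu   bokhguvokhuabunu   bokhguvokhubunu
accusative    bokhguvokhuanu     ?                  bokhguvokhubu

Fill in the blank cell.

Attach noun class class I -khi → bokhguvokhi.
Attach number plural -ab → bokhguvokhiab.
case = accusative: zero marking, form stays bokhguvokhiab.
Attach definiteness indefinite -i → bokhguvokhiabi.
Apply vowel harmony: bokhguvokhiabi → bokhguvokhuabu.

bokhguvokhuabu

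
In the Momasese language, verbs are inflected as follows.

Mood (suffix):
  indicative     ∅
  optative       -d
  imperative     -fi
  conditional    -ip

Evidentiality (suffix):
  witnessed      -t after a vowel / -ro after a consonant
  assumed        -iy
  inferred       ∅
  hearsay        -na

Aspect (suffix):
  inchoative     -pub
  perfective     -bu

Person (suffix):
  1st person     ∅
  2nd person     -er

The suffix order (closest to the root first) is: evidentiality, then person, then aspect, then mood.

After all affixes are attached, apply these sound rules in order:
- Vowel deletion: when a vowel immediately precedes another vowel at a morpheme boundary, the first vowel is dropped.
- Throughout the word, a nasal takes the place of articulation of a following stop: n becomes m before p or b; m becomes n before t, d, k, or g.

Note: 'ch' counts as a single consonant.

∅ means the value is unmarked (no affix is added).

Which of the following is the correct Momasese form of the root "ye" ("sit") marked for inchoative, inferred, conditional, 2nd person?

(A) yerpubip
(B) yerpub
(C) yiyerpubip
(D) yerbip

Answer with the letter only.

A

evidentiality = inferred: zero marking, form stays ye.
Attach person 2nd person -er → yeer.
Attach aspect inchoative -pub → yeerpub.
Attach mood conditional -ip → yeerpubip.
Apply vowel deletion: yeerpubip → yerpubip.
Nasal assimilation: no change.
So the correct form is yerpubip, option (A).
(D) yerbip is wrong: it uses perfective instead of inchoative for aspect.
(B) yerpub is wrong: it uses indicative instead of conditional for mood.
(C) yiyerpubip is wrong: it uses assumed instead of inferred for evidentiality.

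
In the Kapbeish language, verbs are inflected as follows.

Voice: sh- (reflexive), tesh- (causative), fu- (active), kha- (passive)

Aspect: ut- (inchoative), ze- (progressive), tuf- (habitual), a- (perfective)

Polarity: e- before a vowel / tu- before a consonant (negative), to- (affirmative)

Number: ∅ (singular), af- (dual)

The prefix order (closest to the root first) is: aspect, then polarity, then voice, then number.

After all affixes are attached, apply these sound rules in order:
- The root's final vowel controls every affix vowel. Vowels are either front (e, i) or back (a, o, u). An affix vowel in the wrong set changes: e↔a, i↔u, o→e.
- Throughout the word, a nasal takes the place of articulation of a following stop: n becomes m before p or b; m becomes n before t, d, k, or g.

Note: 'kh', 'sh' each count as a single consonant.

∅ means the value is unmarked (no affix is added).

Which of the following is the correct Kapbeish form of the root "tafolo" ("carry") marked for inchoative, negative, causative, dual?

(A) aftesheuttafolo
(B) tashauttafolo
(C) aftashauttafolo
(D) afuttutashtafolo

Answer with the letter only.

Attach aspect inchoative ut- → uttafolo.
Attach polarity negative e- (before vowel 'u') → euttafolo.
Attach voice causative tesh- → tesheuttafolo.
Attach number dual af- → aftesheuttafolo.
Apply vowel harmony: aftesheuttafolo → aftashauttafolo.
Nasal assimilation: no change.
So the correct form is aftashauttafolo, option (C).
(A) aftesheuttafolo is wrong: it fails to apply the sound rule(s).
(B) tashauttafolo is wrong: it uses singular instead of dual for number.
(D) afuttutashtafolo is wrong: it has the affixes in the wrong order.

C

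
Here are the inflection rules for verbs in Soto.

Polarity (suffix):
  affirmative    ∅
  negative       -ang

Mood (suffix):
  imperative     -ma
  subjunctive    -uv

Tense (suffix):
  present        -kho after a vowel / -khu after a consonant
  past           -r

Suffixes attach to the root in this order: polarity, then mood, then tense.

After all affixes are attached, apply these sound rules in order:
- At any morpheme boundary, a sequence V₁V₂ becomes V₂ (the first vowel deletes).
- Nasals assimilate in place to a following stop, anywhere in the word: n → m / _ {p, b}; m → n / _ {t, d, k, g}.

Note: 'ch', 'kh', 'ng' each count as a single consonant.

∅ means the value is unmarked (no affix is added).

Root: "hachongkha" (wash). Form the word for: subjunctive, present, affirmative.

hachongkhuvkhu

polarity = affirmative: zero marking, form stays hachongkha.
Attach mood subjunctive -uv → hachongkhauv.
Attach tense present -khu (after consonant 'v') → hachongkhauvkhu.
Apply vowel deletion: hachongkhauvkhu → hachongkhuvkhu.
Nasal assimilation: no change.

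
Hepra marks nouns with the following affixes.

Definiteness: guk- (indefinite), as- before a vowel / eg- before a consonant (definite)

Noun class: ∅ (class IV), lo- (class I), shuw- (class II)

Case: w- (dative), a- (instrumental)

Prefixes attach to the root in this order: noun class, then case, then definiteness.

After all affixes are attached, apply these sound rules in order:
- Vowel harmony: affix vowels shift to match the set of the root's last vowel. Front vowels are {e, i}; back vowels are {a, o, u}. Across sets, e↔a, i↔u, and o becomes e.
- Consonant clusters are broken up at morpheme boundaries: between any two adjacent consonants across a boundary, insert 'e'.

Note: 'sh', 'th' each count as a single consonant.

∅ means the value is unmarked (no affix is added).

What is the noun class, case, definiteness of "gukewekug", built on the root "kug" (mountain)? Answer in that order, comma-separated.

class IV, dative, indefinite

Segment: guk-w-kug.
noun class: ∅ → class IV.
case: w- → dative.
definiteness: guk- → indefinite.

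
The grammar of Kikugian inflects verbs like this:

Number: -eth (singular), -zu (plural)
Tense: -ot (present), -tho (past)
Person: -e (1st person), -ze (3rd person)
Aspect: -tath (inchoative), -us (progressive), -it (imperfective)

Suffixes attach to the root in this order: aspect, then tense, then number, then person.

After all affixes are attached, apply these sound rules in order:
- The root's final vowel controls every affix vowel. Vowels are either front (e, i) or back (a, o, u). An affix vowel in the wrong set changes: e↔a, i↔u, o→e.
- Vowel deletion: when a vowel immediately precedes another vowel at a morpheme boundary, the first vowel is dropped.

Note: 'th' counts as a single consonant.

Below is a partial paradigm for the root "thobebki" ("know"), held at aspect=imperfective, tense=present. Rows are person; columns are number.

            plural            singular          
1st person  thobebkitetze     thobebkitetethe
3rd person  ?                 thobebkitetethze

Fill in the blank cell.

thobebkitetzize

Attach aspect imperfective -it → thobebkiit.
Attach tense present -ot → thobebkiitot.
Attach number plural -zu → thobebkiitotzu.
Attach person 3rd person -ze → thobebkiitotzuze.
Apply vowel harmony: thobebkiitotzuze → thobebkiitetzize.
Apply vowel deletion: thobebkiitetzize → thobebkitetzize.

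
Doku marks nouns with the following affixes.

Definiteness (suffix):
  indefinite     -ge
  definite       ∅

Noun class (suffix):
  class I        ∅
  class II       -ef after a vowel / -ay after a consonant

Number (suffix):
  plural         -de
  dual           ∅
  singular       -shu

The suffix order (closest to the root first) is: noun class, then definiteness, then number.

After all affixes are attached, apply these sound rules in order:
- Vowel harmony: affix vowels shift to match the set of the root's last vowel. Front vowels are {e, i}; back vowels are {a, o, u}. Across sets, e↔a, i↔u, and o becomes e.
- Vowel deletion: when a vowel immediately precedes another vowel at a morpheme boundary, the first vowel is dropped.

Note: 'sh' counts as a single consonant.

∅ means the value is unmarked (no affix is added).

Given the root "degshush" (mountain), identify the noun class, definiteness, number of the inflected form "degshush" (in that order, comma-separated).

class I, definite, dual

Segment: degshush.
noun class: ∅ → class I.
definiteness: ∅ → definite.
number: ∅ → dual.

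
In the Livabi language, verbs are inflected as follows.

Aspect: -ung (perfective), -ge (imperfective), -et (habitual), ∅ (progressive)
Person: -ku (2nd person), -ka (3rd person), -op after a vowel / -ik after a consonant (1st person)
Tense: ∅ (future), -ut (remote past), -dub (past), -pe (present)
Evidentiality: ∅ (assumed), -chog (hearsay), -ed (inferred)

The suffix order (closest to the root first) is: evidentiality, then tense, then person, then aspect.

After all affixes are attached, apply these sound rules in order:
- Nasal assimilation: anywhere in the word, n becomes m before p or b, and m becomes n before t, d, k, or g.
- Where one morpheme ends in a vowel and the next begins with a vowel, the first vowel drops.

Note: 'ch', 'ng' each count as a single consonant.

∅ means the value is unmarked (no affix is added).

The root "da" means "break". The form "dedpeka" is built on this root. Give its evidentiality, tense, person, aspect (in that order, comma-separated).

Segment: da-ed-pe-ka.
evidentiality: -ed → inferred.
tense: -pe → present.
person: -ka → 3rd person.
aspect: ∅ → progressive.

inferred, present, 3rd person, progressive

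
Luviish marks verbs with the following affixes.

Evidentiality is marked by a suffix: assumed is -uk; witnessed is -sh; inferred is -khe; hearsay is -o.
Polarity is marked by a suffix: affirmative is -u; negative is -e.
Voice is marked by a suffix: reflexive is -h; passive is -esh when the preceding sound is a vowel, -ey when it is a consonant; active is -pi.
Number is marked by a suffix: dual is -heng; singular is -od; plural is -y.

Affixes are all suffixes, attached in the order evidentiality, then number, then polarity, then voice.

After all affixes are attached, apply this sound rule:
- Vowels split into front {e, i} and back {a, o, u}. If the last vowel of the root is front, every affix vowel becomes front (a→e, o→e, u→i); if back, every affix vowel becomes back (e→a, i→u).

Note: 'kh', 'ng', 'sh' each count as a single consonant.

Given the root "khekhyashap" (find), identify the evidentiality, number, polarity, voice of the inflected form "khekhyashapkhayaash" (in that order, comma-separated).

inferred, plural, negative, passive

Segment: khekhyashap-khe-y-e-esh.
evidentiality: -khe → inferred.
number: -y → plural.
polarity: -e → negative.
voice: -esh/ey → passive.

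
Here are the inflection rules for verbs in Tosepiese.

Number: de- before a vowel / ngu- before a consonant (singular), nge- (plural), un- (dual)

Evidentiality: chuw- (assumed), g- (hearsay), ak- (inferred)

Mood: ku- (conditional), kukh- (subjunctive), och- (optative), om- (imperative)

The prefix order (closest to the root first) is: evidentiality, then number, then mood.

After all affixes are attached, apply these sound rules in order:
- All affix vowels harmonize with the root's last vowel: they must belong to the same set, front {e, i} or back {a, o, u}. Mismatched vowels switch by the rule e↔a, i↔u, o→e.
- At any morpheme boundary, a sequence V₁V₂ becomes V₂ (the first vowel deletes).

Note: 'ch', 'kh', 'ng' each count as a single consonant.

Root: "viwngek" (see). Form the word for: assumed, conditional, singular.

kingichiwviwngek

Attach evidentiality assumed chuw- → chuwviwngek.
Attach number singular ngu- (before consonant 'ch') → nguchuwviwngek.
Attach mood conditional ku- → kunguchuwviwngek.
Apply vowel harmony: kunguchuwviwngek → kingichiwviwngek.
Vowel deletion: no change.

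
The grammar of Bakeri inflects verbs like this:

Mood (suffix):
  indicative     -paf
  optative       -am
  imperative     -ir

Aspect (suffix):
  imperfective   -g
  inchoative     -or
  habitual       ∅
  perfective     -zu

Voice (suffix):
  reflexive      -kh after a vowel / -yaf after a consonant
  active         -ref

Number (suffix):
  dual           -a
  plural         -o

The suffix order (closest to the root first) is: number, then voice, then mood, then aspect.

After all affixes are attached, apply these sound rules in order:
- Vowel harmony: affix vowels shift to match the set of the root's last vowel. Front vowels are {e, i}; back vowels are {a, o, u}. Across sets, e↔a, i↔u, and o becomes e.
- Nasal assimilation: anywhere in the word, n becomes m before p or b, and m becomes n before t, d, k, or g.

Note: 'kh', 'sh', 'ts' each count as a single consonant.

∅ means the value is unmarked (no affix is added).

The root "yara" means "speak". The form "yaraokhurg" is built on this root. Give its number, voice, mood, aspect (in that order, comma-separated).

Segment: yara-o-kh-ir-g.
number: -o → plural.
voice: -kh/yaf → reflexive.
mood: -ir → imperative.
aspect: -g → imperfective.

plural, reflexive, imperative, imperfective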